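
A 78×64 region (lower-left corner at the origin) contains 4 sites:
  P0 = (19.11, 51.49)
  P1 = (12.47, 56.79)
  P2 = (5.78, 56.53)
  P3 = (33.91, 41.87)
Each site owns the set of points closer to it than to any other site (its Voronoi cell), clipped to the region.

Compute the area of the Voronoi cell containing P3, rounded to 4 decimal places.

Area of P3's cell: 3894.7524

1. box [0,78]×[0,64]: [(0, 0) (78, 0) (78, 64) (0, 64)]
2. ⊥bis P3·P0 via (26.51,46.68): [(0, 5.8954) (0, 0) (78, 0) (78, 64) (37.768, 64)]  |A|=3894.7524
3. ⊥bis P3·P1 via (23.19,49.33): [(0, 5.8954) (0, 0) (78, 0) (78, 64) (37.768, 64)]  |A|=3894.7524
4. ⊥bis P3·P2 via (19.845,49.2): [(0, 5.8954) (0, 0) (78, 0) (78, 64) (37.768, 64)]  |A|=3894.7524
5. canonical 5-gon: [(0, 5.8954) (0, 0) (78, 0) (78, 64) (37.768, 64)]
6. shoelace: 3894.7524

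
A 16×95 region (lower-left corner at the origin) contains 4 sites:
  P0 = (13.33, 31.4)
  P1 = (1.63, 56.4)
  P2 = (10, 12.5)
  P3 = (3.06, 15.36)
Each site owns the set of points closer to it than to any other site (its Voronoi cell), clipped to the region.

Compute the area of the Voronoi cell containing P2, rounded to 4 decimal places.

Area of P2's cell: 233.2160

1. box [0,16]×[0,95]: [(0, 0) (16, 0) (16, 95) (0, 95)]
2. ⊥bis P2·P0 via (11.665,21.95): [(0, 24.0053) (0, 0) (16, 0) (16, 21.1862)]  |A|=361.5318
3. ⊥bis P2·P1 via (5.815,34.45): [(0, 24.0053) (0, 0) (16, 0) (16, 21.1862)]  |A|=361.5318
4. ⊥bis P2·P3 via (6.53,13.93): [(9.9589, 22.2506) (0.7894, 0) (16, 0) (16, 21.1862)]  |A|=233.216
5. canonical 4-gon: [(9.9589, 22.2506) (0.7894, 0) (16, 0) (16, 21.1862)]
6. shoelace: 233.216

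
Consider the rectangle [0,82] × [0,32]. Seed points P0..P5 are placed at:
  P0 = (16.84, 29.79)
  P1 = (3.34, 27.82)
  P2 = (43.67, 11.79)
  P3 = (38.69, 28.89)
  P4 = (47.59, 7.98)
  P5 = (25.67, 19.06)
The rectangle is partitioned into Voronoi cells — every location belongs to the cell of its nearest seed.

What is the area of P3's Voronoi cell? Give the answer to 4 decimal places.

1. box [0,82]×[0,32]: [(0, 0) (82, 0) (82, 32) (0, 32)]
2. ⊥bis P3·P0 via (27.765,29.34): [(26.5565, 0) (82, 0) (82, 32) (27.8746, 32)]  |A|=1753.1032
3. ⊥bis P3·P1 via (21.015,28.355): [(26.5565, 0) (82, 0) (82, 32) (27.8746, 32)]  |A|=1753.1032
4. ⊥bis P3·P2 via (41.18,20.34): [(27.2269, 16.2765) (81.2173, 32) (27.8746, 32)]  |A|=419.3684
5. ⊥bis P3·P4 via (43.14,18.435): [(27.2269, 16.2765) (61.5604, 26.2753) (75.0101, 32) (27.8746, 32)]  |A|=401.6014
6. ⊥bis P3·P5 via (32.18,23.975): [(27.7839, 29.7978) (36.0519, 18.8466) (61.5604, 26.2753) (75.0101, 32) (27.8746, 32)]  |A|=342.6542
7. canonical 5-gon: [(27.7839, 29.7978) (36.0519, 18.8466) (61.5604, 26.2753) (75.0101, 32) (27.8746, 32)]
8. shoelace: 342.6542

Area of P3's cell: 342.6542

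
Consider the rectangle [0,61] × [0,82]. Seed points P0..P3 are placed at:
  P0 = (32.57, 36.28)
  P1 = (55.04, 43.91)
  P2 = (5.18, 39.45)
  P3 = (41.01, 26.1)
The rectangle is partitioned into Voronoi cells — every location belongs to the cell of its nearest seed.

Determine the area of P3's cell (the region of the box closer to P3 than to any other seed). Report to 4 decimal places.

1. box [0,61]×[0,82]: [(0, 0) (61, 0) (61, 82) (0, 82)]
2. ⊥bis P3·P0 via (36.79,31.19): [(0, 0.6883) (0, 0) (61, 0) (61, 51.2619)]  |A|=1584.4816
3. ⊥bis P3·P1 via (48.025,35.005): [(44.6235, 37.6846) (0, 0.6883) (0, 0) (61, 0) (61, 24.7838)]  |A|=1367.672
4. ⊥bis P3·P2 via (23.095,32.775): [(44.6235, 37.6846) (16.119, 14.0522) (10.8833, 0) (61, 0) (61, 24.7838)]  |A|=1285.6581
5. canonical 5-gon: [(44.6235, 37.6846) (16.119, 14.0522) (10.8833, 0) (61, 0) (61, 24.7838)]
6. shoelace: 1285.6581

Area of P3's cell: 1285.6581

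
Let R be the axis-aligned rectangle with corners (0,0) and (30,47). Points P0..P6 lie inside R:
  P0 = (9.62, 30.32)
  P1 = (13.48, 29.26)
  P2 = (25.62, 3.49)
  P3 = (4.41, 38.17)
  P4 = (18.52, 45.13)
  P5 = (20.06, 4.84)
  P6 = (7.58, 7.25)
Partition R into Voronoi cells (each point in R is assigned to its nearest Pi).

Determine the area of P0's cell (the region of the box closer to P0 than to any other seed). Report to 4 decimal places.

Area of P0's cell: 158.1251

1. box [0,30]×[0,47]: [(0, 0) (30, 0) (30, 47) (0, 47)]
2. ⊥bis P0·P1 via (11.55,29.79): [(0, 0) (3.3693, 0) (16.2761, 47) (0, 47)]  |A|=461.6666
3. ⊥bis P0·P2 via (17.62,16.905): [(0, 6.3974) (6.13, 10.053) (16.2761, 47) (0, 47)]  |A|=425.1229
4. ⊥bis P0·P3 via (7.015,34.245): [(0, 29.5892) (0, 6.3974) (6.13, 10.053) (14.0568, 38.9186)]  |A|=236.986
5. ⊥bis P0·P4 via (14.07,37.725): [(13.1192, 38.2964) (0, 29.5892) (0, 6.3974) (6.13, 10.053) (13.7773, 37.9009)]  |A|=236.5959
6. ⊥bis P0·P5 via (14.84,17.58): [(13.1192, 38.2964) (0, 29.5892) (0, 11.4996) (7.3548, 14.5131) (13.7773, 37.9009)]  |A|=206.4016
7. ⊥bis P0·P6 via (8.6,18.785): [(13.1192, 38.2964) (0, 29.5892) (0, 19.5455) (8.5296, 18.7912) (13.7773, 37.9009)]  |A|=158.1251
8. canonical 5-gon: [(13.1192, 38.2964) (0, 29.5892) (0, 19.5455) (8.5296, 18.7912) (13.7773, 37.9009)]
9. shoelace: 158.1251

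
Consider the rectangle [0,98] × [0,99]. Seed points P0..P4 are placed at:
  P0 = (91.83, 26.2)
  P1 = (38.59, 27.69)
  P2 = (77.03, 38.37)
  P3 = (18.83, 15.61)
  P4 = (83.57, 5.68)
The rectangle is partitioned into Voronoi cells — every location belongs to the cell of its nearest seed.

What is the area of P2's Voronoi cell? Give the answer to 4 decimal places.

1. box [0,98]×[0,99]: [(0, 0) (98, 0) (98, 99) (0, 99)]
2. ⊥bis P2·P0 via (84.43,32.285): [(0, 0) (57.8821, 0) (98, 48.7875) (98, 99) (0, 99)]  |A|=8723.3738
3. ⊥bis P2·P1 via (57.81,33.03): [(64.6875, 8.2761) (98, 48.7875) (98, 99) (39.4812, 99)]  |A|=3490.879
4. ⊥bis P2·P3 via (47.93,26.99): [(64.6875, 8.2761) (98, 48.7875) (98, 99) (39.4812, 99)]  |A|=3490.879
5. ⊥bis P2·P4 via (80.3,22.025): [(61.8908, 18.342) (75.1452, 20.9937) (98, 48.7875) (98, 99) (39.4812, 99)]  |A|=3420.4619
6. canonical 5-gon: [(61.8908, 18.342) (75.1452, 20.9937) (98, 48.7875) (98, 99) (39.4812, 99)]
7. shoelace: 3420.4619

Area of P2's cell: 3420.4619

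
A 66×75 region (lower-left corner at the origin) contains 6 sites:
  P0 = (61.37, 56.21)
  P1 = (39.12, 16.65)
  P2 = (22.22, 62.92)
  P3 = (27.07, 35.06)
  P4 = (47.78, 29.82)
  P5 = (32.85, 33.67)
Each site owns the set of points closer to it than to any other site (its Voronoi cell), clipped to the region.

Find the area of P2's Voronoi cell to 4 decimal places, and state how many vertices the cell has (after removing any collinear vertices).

1. box [0,66]×[0,75]: [(0, 0) (66, 0) (66, 75) (0, 75)]
2. ⊥bis P2·P0 via (41.795,59.565): [(0, 0) (31.586, 0) (44.4404, 75) (0, 75)]  |A|=2850.9925
3. ⊥bis P2·P1 via (30.67,39.785): [(0, 28.5829) (38.9214, 42.7988) (44.4404, 75) (0, 75)]  |A|=1618.8278
4. ⊥bis P2·P3 via (24.645,48.99): [(0, 44.6997) (40.4542, 51.7421) (44.4404, 75) (0, 75)]  |A|=1129.6826
5. ⊥bis P2·P4 via (35,46.37): [(0, 44.6997) (40.4542, 51.7421) (44.4404, 75) (0, 75)]  |A|=1129.6826
6. ⊥bis P2·P5 via (27.535,48.295): [(0, 44.6997) (33.863, 50.5947) (40.6823, 53.073) (44.4404, 75) (0, 75)]  |A|=1125.4275
7. canonical 5-gon: [(0, 44.6997) (33.863, 50.5947) (40.6823, 53.073) (44.4404, 75) (0, 75)]
8. shoelace: 1125.4275

Area of P2's cell: 1125.4275 (5 vertices)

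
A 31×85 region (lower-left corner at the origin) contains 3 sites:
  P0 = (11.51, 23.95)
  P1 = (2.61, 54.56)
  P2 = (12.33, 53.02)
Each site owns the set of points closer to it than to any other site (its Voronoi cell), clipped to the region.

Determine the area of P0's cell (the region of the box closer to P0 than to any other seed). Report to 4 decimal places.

Area of P0's cell: 1185.7958

1. box [0,31]×[0,85]: [(0, 0) (31, 0) (31, 85) (0, 85)]
2. ⊥bis P0·P1 via (7.06,39.255): [(0, 37.2023) (0, 0) (31, 0) (31, 46.2157)]  |A|=1292.978
3. ⊥bis P0·P2 via (11.92,38.485): [(5.0757, 38.6781) (0, 37.2023) (0, 0) (31, 0) (31, 37.9468)]  |A|=1185.7958
4. canonical 5-gon: [(5.0757, 38.6781) (0, 37.2023) (0, 0) (31, 0) (31, 37.9468)]
5. shoelace: 1185.7958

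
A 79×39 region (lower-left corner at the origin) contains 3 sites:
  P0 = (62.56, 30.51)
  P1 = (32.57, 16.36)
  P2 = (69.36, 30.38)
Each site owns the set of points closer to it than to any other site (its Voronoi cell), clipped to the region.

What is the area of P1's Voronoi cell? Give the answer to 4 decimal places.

Area of P1's cell: 1927.4435

1. box [0,79]×[0,39]: [(0, 0) (79, 0) (79, 39) (0, 39)]
2. ⊥bis P1·P0 via (47.565,23.435): [(0, 0) (58.6222, 0) (40.2211, 39) (0, 39)]  |A|=1927.4435
3. ⊥bis P1·P2 via (50.965,23.37): [(0, 0) (58.6222, 0) (40.2211, 39) (0, 39)]  |A|=1927.4435
4. canonical 4-gon: [(0, 0) (58.6222, 0) (40.2211, 39) (0, 39)]
5. shoelace: 1927.4435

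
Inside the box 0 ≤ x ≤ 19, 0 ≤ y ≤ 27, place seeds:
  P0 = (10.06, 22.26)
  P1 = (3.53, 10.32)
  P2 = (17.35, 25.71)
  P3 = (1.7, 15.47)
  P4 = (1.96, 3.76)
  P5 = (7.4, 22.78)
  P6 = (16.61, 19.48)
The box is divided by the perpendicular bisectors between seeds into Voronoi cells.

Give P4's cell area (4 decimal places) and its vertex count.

1. box [0,19]×[0,27]: [(0, 0) (19, 0) (19, 27) (0, 27)]
2. ⊥bis P4·P0 via (6.01,13.01): [(0, 15.6414) (0, 0) (19, 0) (19, 7.3225)]  |A|=218.157
3. ⊥bis P4·P1 via (2.745,7.04): [(0, 7.697) (0, 0) (19, 0) (19, 3.1497)]  |A|=103.0433
4. ⊥bis P4·P2 via (9.655,14.735): [(0, 7.697) (0, 0) (19, 0) (19, 3.1497)]  |A|=103.0433
5. ⊥bis P4·P3 via (1.83,9.615): [(0, 7.697) (0, 0) (19, 0) (19, 3.1497)]  |A|=103.0433
6. ⊥bis P4·P5 via (4.68,13.27): [(0, 7.697) (0, 0) (19, 0) (19, 3.1497)]  |A|=103.0433
7. ⊥bis P4·P6 via (9.285,11.62): [(18.1576, 3.3513) (0, 7.697) (0, 0) (19, 0) (19, 2.5663)]  |A|=102.7975
8. canonical 5-gon: [(18.1576, 3.3513) (0, 7.697) (0, 0) (19, 0) (19, 2.5663)]
9. shoelace: 102.7975

Area of P4's cell: 102.7975 (5 vertices)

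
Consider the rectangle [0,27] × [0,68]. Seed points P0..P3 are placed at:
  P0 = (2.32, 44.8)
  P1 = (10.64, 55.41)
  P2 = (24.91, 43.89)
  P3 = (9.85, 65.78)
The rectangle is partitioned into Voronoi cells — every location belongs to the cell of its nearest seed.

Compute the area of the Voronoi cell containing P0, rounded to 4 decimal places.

Area of P0's cell: 639.0754

1. box [0,27]×[0,68]: [(0, 0) (27, 0) (27, 68) (0, 68)]
2. ⊥bis P0·P1 via (6.48,50.105): [(0, 55.1864) (0, 0) (27, 0) (27, 34.0139)]  |A|=1204.2042
3. ⊥bis P0·P2 via (13.615,44.345): [(13.6214, 44.5049) (0, 55.1864) (0, 0) (11.8286, 0)]  |A|=639.0754
4. ⊥bis P0·P3 via (6.085,55.29): [(13.6214, 44.5049) (0, 55.1864) (0, 0) (11.8286, 0)]  |A|=639.0754
5. canonical 4-gon: [(13.6214, 44.5049) (0, 55.1864) (0, 0) (11.8286, 0)]
6. shoelace: 639.0754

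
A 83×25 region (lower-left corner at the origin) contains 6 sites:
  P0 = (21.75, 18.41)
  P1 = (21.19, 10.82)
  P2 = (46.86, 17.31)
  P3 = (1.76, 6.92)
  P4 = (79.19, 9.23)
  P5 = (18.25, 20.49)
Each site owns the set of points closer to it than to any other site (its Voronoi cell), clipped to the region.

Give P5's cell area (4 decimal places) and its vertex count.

Area of P5's cell: 164.0616 (4 vertices)

1. box [0,83]×[0,25]: [(0, 0) (83, 0) (83, 25) (0, 25)]
2. ⊥bis P5·P0 via (20,19.45): [(0, 0) (8.4411, 0) (23.2983, 25) (0, 25)]  |A|=396.7429
3. ⊥bis P5·P1 via (19.72,15.655): [(0, 9.6595) (17.3091, 14.922) (23.2983, 25) (0, 25)]  |A|=250.1653
4. ⊥bis P5·P2 via (32.555,18.9): [(0, 9.6595) (17.3091, 14.922) (23.2983, 25) (0, 25)]  |A|=250.1653
5. ⊥bis P5·P3 via (10.005,13.705): [(10.6657, 12.9022) (17.3091, 14.922) (23.2983, 25) (0.7101, 25)]  |A|=164.0616
6. ⊥bis P5·P4 via (48.72,14.86): [(10.6657, 12.9022) (17.3091, 14.922) (23.2983, 25) (0.7101, 25)]  |A|=164.0616
7. canonical 4-gon: [(10.6657, 12.9022) (17.3091, 14.922) (23.2983, 25) (0.7101, 25)]
8. shoelace: 164.0616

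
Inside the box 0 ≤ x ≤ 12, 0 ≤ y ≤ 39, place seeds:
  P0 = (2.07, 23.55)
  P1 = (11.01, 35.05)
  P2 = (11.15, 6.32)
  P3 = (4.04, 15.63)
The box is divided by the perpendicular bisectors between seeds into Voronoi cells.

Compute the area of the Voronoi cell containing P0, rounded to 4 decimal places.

1. box [0,12]×[0,39]: [(0, 0) (12, 0) (12, 39) (0, 39)]
2. ⊥bis P0·P1 via (6.54,29.3): [(0, 34.3841) (0, 0) (12, 0) (12, 25.0554)]  |A|=356.6375
3. ⊥bis P0·P2 via (6.61,14.935): [(0, 34.3841) (0, 11.4516) (12, 17.7755) (12, 25.0554)]  |A|=181.275
4. ⊥bis P0·P3 via (3.055,19.59): [(0, 34.3841) (0, 18.8301) (12, 21.815) (12, 25.0554)]  |A|=112.7671
5. canonical 4-gon: [(0, 34.3841) (0, 18.8301) (12, 21.815) (12, 25.0554)]
6. shoelace: 112.7671

Area of P0's cell: 112.7671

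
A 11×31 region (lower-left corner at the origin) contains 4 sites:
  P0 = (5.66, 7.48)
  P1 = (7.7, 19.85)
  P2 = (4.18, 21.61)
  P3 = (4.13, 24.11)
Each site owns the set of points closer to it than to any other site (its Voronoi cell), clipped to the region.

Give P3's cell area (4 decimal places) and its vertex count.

Area of P3's cell: 82.8100 (5 vertices)

1. box [0,11]×[0,31]: [(0, 0) (11, 0) (11, 31) (0, 31)]
2. ⊥bis P3·P0 via (4.895,15.795): [(0, 15.3446) (11, 16.3567) (11, 31) (0, 31)]  |A|=166.6427
3. ⊥bis P3·P1 via (5.915,21.98): [(0, 17.0231) (11, 26.2414) (11, 31) (0, 31)]  |A|=103.0456
4. ⊥bis P3·P2 via (4.155,22.86): [(0, 22.7769) (7.0338, 22.9176) (11, 26.2414) (11, 31) (0, 31)]  |A|=82.81
5. canonical 5-gon: [(0, 22.7769) (7.0338, 22.9176) (11, 26.2414) (11, 31) (0, 31)]
6. shoelace: 82.81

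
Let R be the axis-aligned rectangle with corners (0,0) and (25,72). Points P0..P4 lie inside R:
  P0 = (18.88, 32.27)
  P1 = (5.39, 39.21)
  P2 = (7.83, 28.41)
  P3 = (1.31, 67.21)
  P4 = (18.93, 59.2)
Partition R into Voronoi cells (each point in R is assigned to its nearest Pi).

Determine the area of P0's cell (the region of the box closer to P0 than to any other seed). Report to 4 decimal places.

Area of P0's cell: 363.1072

1. box [0,25]×[0,72]: [(0, 0) (25, 0) (25, 72) (0, 72)]
2. ⊥bis P0·P1 via (12.135,35.74): [(0, 12.1519) (0, 0) (25, 0) (25, 60.747)]  |A|=911.2372
3. ⊥bis P0·P2 via (13.355,30.34): [(11.7381, 34.9686) (23.9534, 0) (25, 0) (25, 60.747)]  |A|=421.1083
4. ⊥bis P0·P3 via (10.095,49.74): [(22.5628, 56.0096) (11.7381, 34.9686) (23.9534, 0) (25, 0) (25, 57.2352)]  |A|=416.8287
5. ⊥bis P0·P4 via (18.905,45.735): [(17.2785, 45.738) (11.7381, 34.9686) (23.9534, 0) (25, 0) (25, 45.7237)]  |A|=363.1072
6. canonical 5-gon: [(17.2785, 45.738) (11.7381, 34.9686) (23.9534, 0) (25, 0) (25, 45.7237)]
7. shoelace: 363.1072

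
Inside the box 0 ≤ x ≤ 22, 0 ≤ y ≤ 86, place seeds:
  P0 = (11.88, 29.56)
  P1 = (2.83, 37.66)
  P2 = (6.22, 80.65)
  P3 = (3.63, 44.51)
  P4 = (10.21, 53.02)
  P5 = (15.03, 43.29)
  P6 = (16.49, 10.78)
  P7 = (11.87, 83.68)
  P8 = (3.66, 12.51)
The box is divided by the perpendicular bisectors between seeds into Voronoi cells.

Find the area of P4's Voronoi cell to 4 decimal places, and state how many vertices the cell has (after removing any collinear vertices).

Area of P4's cell: 375.8034 (6 vertices)

1. box [0,22]×[0,86]: [(0, 0) (22, 0) (22, 86) (0, 86)]
2. ⊥bis P4·P0 via (11.045,41.29): [(0, 40.5038) (22, 42.0698) (22, 86) (0, 86)]  |A|=983.6905
3. ⊥bis P4·P1 via (6.52,45.34): [(0, 48.4727) (14.4455, 41.5321) (22, 42.0698) (22, 86) (0, 86)]  |A|=926.1333
4. ⊥bis P4·P2 via (8.215,66.835): [(0, 65.6487) (0, 48.4727) (14.4455, 41.5321) (22, 42.0698) (22, 68.8257)]  |A|=513.3512
5. ⊥bis P4·P3 via (6.92,48.765): [(0, 65.6487) (0, 54.1156) (16.1203, 41.6513) (22, 42.0698) (22, 68.8257)]  |A|=461.1952
6. ⊥bis P4·P5 via (12.62,48.155): [(0, 65.6487) (0, 54.1156) (9.6267, 46.6722) (22, 52.8016) (22, 68.8257)]  |A|=378.6815
7. ⊥bis P4·P6 via (13.35,31.9): [(0, 65.6487) (0, 54.1156) (9.6267, 46.6722) (22, 52.8016) (22, 68.8257)]  |A|=378.6815
8. ⊥bis P4·P7 via (11.04,68.35): [(16.6156, 68.0481) (0, 65.6487) (0, 54.1156) (9.6267, 46.6722) (22, 52.8016) (22, 67.7566)]  |A|=375.8034
9. ⊥bis P4·P8 via (6.935,32.765): [(16.6156, 68.0481) (0, 65.6487) (0, 54.1156) (9.6267, 46.6722) (22, 52.8016) (22, 67.7566)]  |A|=375.8034
10. canonical 6-gon: [(16.6156, 68.0481) (0, 65.6487) (0, 54.1156) (9.6267, 46.6722) (22, 52.8016) (22, 67.7566)]
11. shoelace: 375.8034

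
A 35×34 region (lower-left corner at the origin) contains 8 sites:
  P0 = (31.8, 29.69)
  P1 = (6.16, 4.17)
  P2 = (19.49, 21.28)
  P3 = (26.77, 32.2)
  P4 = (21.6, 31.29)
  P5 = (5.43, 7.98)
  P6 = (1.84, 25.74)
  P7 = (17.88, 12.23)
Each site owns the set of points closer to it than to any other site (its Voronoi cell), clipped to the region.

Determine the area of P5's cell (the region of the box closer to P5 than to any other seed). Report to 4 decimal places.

1. box [0,35]×[0,34]: [(0, 0) (35, 0) (35, 34) (0, 34)]
2. ⊥bis P5·P0 via (18.615,18.835): [(0, 0) (34.1216, 0) (6.1299, 34) (0, 34)]  |A|=684.2747
3. ⊥bis P5·P1 via (5.795,6.075): [(0, 4.9647) (25.9421, 9.9352) (6.1299, 34) (0, 34)]  |A|=450.3756
4. ⊥bis P5·P2 via (12.46,14.63): [(0, 27.802) (0, 4.9647) (18.2882, 8.4687)]  |A|=208.8273
5. ⊥bis P5·P3 via (16.1,20.09): [(0, 27.802) (0, 4.9647) (18.2882, 8.4687)]  |A|=208.8273
6. ⊥bis P5·P4 via (13.515,19.635): [(0, 27.802) (0, 4.9647) (18.2882, 8.4687)]  |A|=208.8273
7. ⊥bis P5·P6 via (3.635,16.86): [(9.2726, 17.9996) (0, 16.1252) (0, 4.9647) (18.2882, 8.4687)]  |A|=154.6904
8. ⊥bis P5·P7 via (11.655,10.105): [(8.9802, 17.9405) (0, 16.1252) (0, 4.9647) (12.5865, 7.3763)]  |A|=120.9439
9. canonical 4-gon: [(8.9802, 17.9405) (0, 16.1252) (0, 4.9647) (12.5865, 7.3763)]
10. shoelace: 120.9439

Area of P5's cell: 120.9439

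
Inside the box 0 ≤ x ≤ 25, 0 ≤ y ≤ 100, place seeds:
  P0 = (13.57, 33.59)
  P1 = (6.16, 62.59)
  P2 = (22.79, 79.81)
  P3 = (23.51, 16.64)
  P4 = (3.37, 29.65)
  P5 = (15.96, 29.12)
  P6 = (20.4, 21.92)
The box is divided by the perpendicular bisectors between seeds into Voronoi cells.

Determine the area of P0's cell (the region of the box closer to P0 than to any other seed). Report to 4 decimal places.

1. box [0,25]×[0,100]: [(0, 0) (25, 0) (25, 100) (0, 100)]
2. ⊥bis P0·P1 via (9.865,48.09): [(0, 45.5693) (0, 0) (25, 0) (25, 51.9573)]  |A|=1219.0822
3. ⊥bis P0·P2 via (18.18,56.7): [(0, 45.5693) (0, 0) (25, 0) (25, 51.9573)]  |A|=1219.0822
4. ⊥bis P0·P3 via (18.54,25.115): [(0, 45.5693) (0, 14.2426) (25, 28.9033) (25, 51.9573)]  |A|=679.7582
5. ⊥bis P0·P4 via (8.47,31.62): [(2.8049, 46.286) (12.3784, 21.5017) (25, 28.9033) (25, 51.9573)]  |A|=447.6806
6. ⊥bis P0·P5 via (14.765,31.355): [(2.8049, 46.286) (9.6324, 28.6107) (25, 36.8274) (25, 51.9573)]  |A|=331.7674
7. ⊥bis P0·P6 via (16.985,27.755): [(2.8049, 46.286) (9.6324, 28.6107) (25, 36.8274) (25, 51.9573)]  |A|=331.7674
8. canonical 4-gon: [(2.8049, 46.286) (9.6324, 28.6107) (25, 36.8274) (25, 51.9573)]
9. shoelace: 331.7674

Area of P0's cell: 331.7674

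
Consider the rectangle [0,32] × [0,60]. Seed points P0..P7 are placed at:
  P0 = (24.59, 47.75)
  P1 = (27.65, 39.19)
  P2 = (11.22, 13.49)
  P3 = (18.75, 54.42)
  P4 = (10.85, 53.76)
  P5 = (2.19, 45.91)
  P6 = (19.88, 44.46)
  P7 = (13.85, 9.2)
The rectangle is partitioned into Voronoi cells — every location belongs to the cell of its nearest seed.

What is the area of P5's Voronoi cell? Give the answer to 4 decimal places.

1. box [0,32]×[0,60]: [(0, 0) (32, 0) (32, 60) (0, 60)]
2. ⊥bis P5·P0 via (13.39,46.83): [(0, 0) (17.2368, 0) (12.3082, 60) (0, 60)]  |A|=886.3479
3. ⊥bis P5·P1 via (14.92,42.55): [(0, 0) (3.6892, 0) (14.0213, 39.145) (12.3082, 60) (0, 60)]  |A|=621.1887
4. ⊥bis P5·P2 via (6.705,29.7): [(0, 27.8324) (11.9111, 31.1501) (14.0213, 39.145) (12.3082, 60) (0, 60)]  |A|=397.9722
5. ⊥bis P5·P3 via (10.47,50.165): [(0, 27.8324) (11.9111, 31.1501) (14.0213, 39.145) (13.6195, 44.0363) (5.4159, 60) (0, 60)]  |A|=342.959
6. ⊥bis P5·P4 via (6.52,49.835): [(0, 57.0278) (0, 27.8324) (11.9111, 31.1501) (14.0213, 39.145) (13.8032, 41.8003)]  |A|=265.4568
7. ⊥bis P5·P6 via (11.035,45.185): [(11.0101, 44.8816) (0, 57.0278) (0, 27.8324) (9.8372, 30.5724)]  |A|=229.4965
8. ⊥bis P5·P7 via (8.02,27.555): [(11.0101, 44.8816) (0, 57.0278) (0, 27.8324) (9.8372, 30.5724)]  |A|=229.4965
9. canonical 4-gon: [(11.0101, 44.8816) (0, 57.0278) (0, 27.8324) (9.8372, 30.5724)]
10. shoelace: 229.4965

Area of P5's cell: 229.4965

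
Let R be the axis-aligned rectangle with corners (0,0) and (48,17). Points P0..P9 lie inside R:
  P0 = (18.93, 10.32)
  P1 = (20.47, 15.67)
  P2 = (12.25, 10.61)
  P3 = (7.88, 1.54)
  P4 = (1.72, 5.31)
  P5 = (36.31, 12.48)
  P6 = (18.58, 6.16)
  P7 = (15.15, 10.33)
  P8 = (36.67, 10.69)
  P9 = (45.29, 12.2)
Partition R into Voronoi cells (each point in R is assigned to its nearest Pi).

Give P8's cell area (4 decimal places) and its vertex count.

1. box [0,48]×[0,17]: [(0, 0) (48, 0) (48, 17) (0, 17)]
2. ⊥bis P8·P0 via (27.8,10.505): [(28.0191, 0) (48, 0) (48, 17) (27.6645, 17)]  |A|=342.6891
3. ⊥bis P8·P1 via (28.57,13.18): [(27.7967, 10.6644) (28.0191, 0) (48, 0) (48, 17) (29.7443, 17)]  |A|=336.1008
4. ⊥bis P8·P2 via (24.46,10.65): [(27.7967, 10.6644) (28.0191, 0) (48, 0) (48, 17) (29.7443, 17)]  |A|=336.1008
5. ⊥bis P8·P3 via (22.275,6.115): [(27.7967, 10.6644) (28.0191, 0) (48, 0) (48, 17) (29.7443, 17)]  |A|=336.1008
6. ⊥bis P8·P4 via (19.195,8): [(27.7967, 10.6644) (28.0191, 0) (48, 0) (48, 17) (29.7443, 17)]  |A|=336.1008
7. ⊥bis P8·P5 via (36.49,11.585): [(27.8139, 9.8401) (28.0191, 0) (48, 0) (48, 13.8999)]  |A|=238.599
8. ⊥bis P8·P6 via (27.625,8.425): [(27.8139, 9.8401) (27.8632, 7.4737) (29.7347, 0) (48, 0) (48, 13.8999)]  |A|=232.1879
9. ⊥bis P8·P7 via (25.91,10.51): [(27.8139, 9.8401) (27.8632, 7.4737) (29.7347, 0) (48, 0) (48, 13.8999)]  |A|=232.1879
10. ⊥bis P8·P9 via (40.98,11.445): [(40.8035, 12.4525) (27.8139, 9.8401) (27.8632, 7.4737) (29.7347, 0) (42.9849, 0)]  |A|=150.9473
11. canonical 5-gon: [(40.8035, 12.4525) (27.8139, 9.8401) (27.8632, 7.4737) (29.7347, 0) (42.9849, 0)]
12. shoelace: 150.9473

Area of P8's cell: 150.9473 (5 vertices)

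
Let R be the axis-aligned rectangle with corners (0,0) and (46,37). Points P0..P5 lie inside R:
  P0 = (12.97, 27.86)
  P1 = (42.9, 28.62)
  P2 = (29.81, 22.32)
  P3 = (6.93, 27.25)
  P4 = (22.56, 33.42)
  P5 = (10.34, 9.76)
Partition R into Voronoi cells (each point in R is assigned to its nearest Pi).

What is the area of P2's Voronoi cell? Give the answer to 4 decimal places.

1. box [0,46]×[0,37]: [(0, 0) (46, 0) (46, 37) (0, 37)]
2. ⊥bis P2·P0 via (21.39,25.09): [(13.1359, 0) (46, 0) (46, 37) (25.3081, 37)]  |A|=990.7849
3. ⊥bis P2·P1 via (36.355,25.47): [(13.1359, 0) (46, 0) (46, 5.4298) (30.8058, 37) (25.3081, 37)]  |A|=750.9432
4. ⊥bis P2·P3 via (18.37,24.785): [(13.1359, 0) (46, 0) (46, 5.4298) (30.8058, 37) (25.3081, 37)]  |A|=750.9432
5. ⊥bis P2·P4 via (26.185,27.87): [(21.2426, 24.6418) (13.1359, 0) (46, 0) (46, 5.4298) (33.0438, 32.3499)]  |A|=680.9085
6. ⊥bis P2·P5 via (20.075,16.04): [(21.2426, 24.6418) (18.9741, 17.7465) (30.4223, 0) (46, 0) (46, 5.4298) (33.0438, 32.3499)]  |A|=527.522
7. canonical 6-gon: [(21.2426, 24.6418) (18.9741, 17.7465) (30.4223, 0) (46, 0) (46, 5.4298) (33.0438, 32.3499)]
8. shoelace: 527.522

Area of P2's cell: 527.5220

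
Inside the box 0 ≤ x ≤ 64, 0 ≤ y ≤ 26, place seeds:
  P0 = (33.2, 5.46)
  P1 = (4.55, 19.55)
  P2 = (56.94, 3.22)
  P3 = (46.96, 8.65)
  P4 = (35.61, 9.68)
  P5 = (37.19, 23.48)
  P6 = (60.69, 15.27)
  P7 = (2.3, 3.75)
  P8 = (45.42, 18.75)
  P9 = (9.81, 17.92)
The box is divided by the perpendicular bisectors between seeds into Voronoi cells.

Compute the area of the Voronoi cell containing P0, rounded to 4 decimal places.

1. box [0,64]×[0,26]: [(0, 0) (64, 0) (64, 26) (0, 26)]
2. ⊥bis P0·P1 via (18.875,12.505): [(12.7251, 0) (64, 0) (64, 26) (25.5118, 26)]  |A|=1166.9206
3. ⊥bis P0·P2 via (45.07,4.34): [(12.7251, 0) (44.6605, 0) (47.1137, 26) (25.5118, 26)]  |A|=695.9857
4. ⊥bis P0·P3 via (40.08,7.055): [(12.7251, 0) (41.7156, 0) (35.688, 26) (25.5118, 26)]  |A|=509.1664
5. ⊥bis P0·P4 via (34.405,7.57): [(20.3855, 15.5764) (12.7251, 0) (41.7156, 0) (40.8084, 3.9131)]  |A|=260.4516
6. ⊥bis P0·P5 via (35.195,14.47): [(20.3855, 15.5764) (12.7251, 0) (41.7156, 0) (40.8084, 3.9131)]  |A|=260.4516
7. ⊥bis P0·P6 via (46.945,10.365): [(20.3855, 15.5764) (12.7251, 0) (41.7156, 0) (40.8084, 3.9131)]  |A|=260.4516
8. ⊥bis P0·P7 via (17.75,4.605): [(20.3855, 15.5764) (17.4708, 9.6498) (18.0048, 0) (41.7156, 0) (40.8084, 3.9131)]  |A|=234.9773
9. ⊥bis P0·P8 via (39.31,12.105): [(20.3855, 15.5764) (17.4708, 9.6498) (18.0048, 0) (41.7156, 0) (40.8084, 3.9131)]  |A|=234.9773
10. ⊥bis P0·P9 via (21.505,11.69): [(22.8313, 14.1797) (17.7482, 4.6377) (18.0048, 0) (41.7156, 0) (40.8084, 3.9131)]  |A|=211.6325
11. canonical 5-gon: [(22.8313, 14.1797) (17.7482, 4.6377) (18.0048, 0) (41.7156, 0) (40.8084, 3.9131)]
12. shoelace: 211.6325

Area of P0's cell: 211.6325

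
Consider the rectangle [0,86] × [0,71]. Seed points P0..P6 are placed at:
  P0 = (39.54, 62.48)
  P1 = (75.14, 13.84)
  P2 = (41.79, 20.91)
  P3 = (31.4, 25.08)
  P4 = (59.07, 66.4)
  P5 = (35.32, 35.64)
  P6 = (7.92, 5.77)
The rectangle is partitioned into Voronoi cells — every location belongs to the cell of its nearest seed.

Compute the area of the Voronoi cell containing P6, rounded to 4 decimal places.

Area of P6's cell: 632.9769

1. box [0,86]×[0,71]: [(0, 0) (86, 0) (86, 71) (0, 71)]
2. ⊥bis P6·P0 via (23.73,34.125): [(0, 47.3562) (0, 0) (84.9327, 0)]  |A|=2011.0454
3. ⊥bis P6·P1 via (41.53,9.805): [(39.6778, 25.2329) (0, 47.3562) (0, 0) (42.7071, 0)]  |A|=1478.3085
4. ⊥bis P6·P2 via (24.855,13.34): [(12.8531, 40.1897) (0, 47.3562) (0, 0) (30.818, 0)]  |A|=923.6204
5. ⊥bis P6·P3 via (19.66,15.425): [(28.9991, 4.0691) (0, 39.3306) (0, 0) (30.818, 0)]  |A|=632.9769
6. ⊥bis P6·P4 via (33.495,36.085): [(28.9991, 4.0691) (0, 39.3306) (0, 0) (30.818, 0)]  |A|=632.9769
7. ⊥bis P6·P5 via (21.62,20.705): [(28.9991, 4.0691) (0, 39.3306) (0, 0) (30.818, 0)]  |A|=632.9769
8. canonical 4-gon: [(28.9991, 4.0691) (0, 39.3306) (0, 0) (30.818, 0)]
9. shoelace: 632.9769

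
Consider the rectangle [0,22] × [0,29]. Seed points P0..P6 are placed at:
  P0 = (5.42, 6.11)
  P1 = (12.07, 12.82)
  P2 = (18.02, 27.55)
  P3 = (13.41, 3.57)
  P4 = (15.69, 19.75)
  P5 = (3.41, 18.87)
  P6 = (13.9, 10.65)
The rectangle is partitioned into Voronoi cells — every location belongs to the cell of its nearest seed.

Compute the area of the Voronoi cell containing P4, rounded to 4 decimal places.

Area of P4's cell: 104.9257

1. box [0,22]×[0,29]: [(0, 0) (22, 0) (22, 29) (0, 29)]
2. ⊥bis P4·P0 via (10.555,12.93): [(0, 20.8772) (22, 4.3127) (22, 29) (0, 29)]  |A|=360.9112
3. ⊥bis P4·P1 via (13.88,16.285): [(0, 23.5354) (22, 12.0434) (22, 29) (0, 29)]  |A|=246.6329
4. ⊥bis P4·P2 via (16.855,23.65): [(0, 28.6849) (0, 23.5354) (22, 12.0434) (22, 22.1131)]  |A|=167.4107
5. ⊥bis P4·P3 via (14.55,11.66): [(0, 28.6849) (0, 23.5354) (22, 12.0434) (22, 22.1131)]  |A|=167.4107
6. ⊥bis P4·P5 via (9.55,19.31): [(9.0724, 25.9748) (9.6068, 18.5172) (22, 12.0434) (22, 22.1131)]  |A|=109.5707
7. ⊥bis P4·P6 via (14.795,15.2): [(9.0724, 25.9748) (9.6068, 18.5172) (16.659, 14.8333) (22, 13.7828) (22, 22.1131)]  |A|=104.9257
8. canonical 5-gon: [(9.0724, 25.9748) (9.6068, 18.5172) (16.659, 14.8333) (22, 13.7828) (22, 22.1131)]
9. shoelace: 104.9257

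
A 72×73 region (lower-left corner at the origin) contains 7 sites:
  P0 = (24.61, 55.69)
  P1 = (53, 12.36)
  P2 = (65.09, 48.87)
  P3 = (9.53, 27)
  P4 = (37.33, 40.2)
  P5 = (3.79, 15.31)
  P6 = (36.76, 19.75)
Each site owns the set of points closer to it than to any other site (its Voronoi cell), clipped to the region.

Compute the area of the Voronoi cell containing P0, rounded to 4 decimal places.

1. box [0,72]×[0,73]: [(0, 0) (72, 0) (72, 73) (0, 73)]
2. ⊥bis P0·P1 via (38.805,34.025): [(0, 8.5998) (72, 55.7745) (72, 73) (0, 73)]  |A|=2938.525
3. ⊥bis P0·P2 via (44.85,52.28): [(0, 8.5998) (42.1429, 36.212) (48.3409, 73) (0, 73)]  |A|=2246.1873
4. ⊥bis P0·P3 via (17.07,41.345): [(0, 50.3173) (35.3292, 31.7476) (42.1429, 36.212) (48.3409, 73) (0, 73)]  |A|=1509.2644
5. ⊥bis P0·P4 via (30.97,47.945): [(0, 50.3173) (20.6447, 39.4661) (46.231, 60.477) (48.3409, 73) (0, 73)]  |A|=1182.7118
6. ⊥bis P0·P5 via (14.2,35.5): [(0, 50.3173) (20.6447, 39.4661) (46.231, 60.477) (48.3409, 73) (0, 73)]  |A|=1182.7118
7. ⊥bis P0·P6 via (30.685,37.72): [(0, 50.3173) (20.6447, 39.4661) (46.231, 60.477) (48.3409, 73) (0, 73)]  |A|=1182.7118
8. canonical 5-gon: [(0, 50.3173) (20.6447, 39.4661) (46.231, 60.477) (48.3409, 73) (0, 73)]
9. shoelace: 1182.7118

Area of P0's cell: 1182.7118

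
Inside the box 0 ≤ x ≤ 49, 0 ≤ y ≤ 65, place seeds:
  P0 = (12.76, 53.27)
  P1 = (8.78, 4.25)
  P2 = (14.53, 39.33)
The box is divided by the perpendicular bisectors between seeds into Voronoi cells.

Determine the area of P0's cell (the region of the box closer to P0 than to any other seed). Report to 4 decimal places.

1. box [0,49]×[0,65]: [(0, 0) (49, 0) (49, 65) (0, 65)]
2. ⊥bis P0·P1 via (10.77,28.76): [(0, 29.6344) (49, 25.6561) (49, 65) (0, 65)]  |A|=1830.3831
3. ⊥bis P0·P2 via (13.645,46.3): [(0, 44.5675) (49, 50.7891) (49, 65) (0, 65)]  |A|=848.7638
4. canonical 4-gon: [(0, 44.5675) (49, 50.7891) (49, 65) (0, 65)]
5. shoelace: 848.7638

Area of P0's cell: 848.7638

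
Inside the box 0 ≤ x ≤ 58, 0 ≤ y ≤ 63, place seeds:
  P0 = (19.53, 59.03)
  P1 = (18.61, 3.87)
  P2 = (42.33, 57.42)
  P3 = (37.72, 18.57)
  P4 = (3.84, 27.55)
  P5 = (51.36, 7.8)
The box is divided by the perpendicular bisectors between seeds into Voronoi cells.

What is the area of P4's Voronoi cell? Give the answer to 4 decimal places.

1. box [0,58]×[0,63]: [(0, 0) (58, 0) (58, 63) (0, 63)]
2. ⊥bis P4·P0 via (11.685,43.29): [(0, 49.1139) (0, 0) (58, 0) (58, 20.2061)]  |A|=2010.2801
3. ⊥bis P4·P1 via (11.225,15.71): [(36.0072, 31.1675) (0, 49.1139) (0, 8.7086)]  |A|=727.4426
4. ⊥bis P4·P2 via (23.085,42.485): [(33.218, 29.4278) (29.2569, 34.5319) (0, 49.1139) (0, 8.7086)]  |A|=716.8786
5. ⊥bis P4·P3 via (20.78,23.06): [(20.3385, 21.3944) (24.455, 36.9253) (0, 49.1139) (0, 8.7086)]  |A|=625.8838
6. ⊥bis P4·P5 via (27.6,17.675): [(20.3385, 21.3944) (24.455, 36.9253) (0, 49.1139) (0, 8.7086)]  |A|=625.8838
7. canonical 4-gon: [(20.3385, 21.3944) (24.455, 36.9253) (0, 49.1139) (0, 8.7086)]
8. shoelace: 625.8838

Area of P4's cell: 625.8838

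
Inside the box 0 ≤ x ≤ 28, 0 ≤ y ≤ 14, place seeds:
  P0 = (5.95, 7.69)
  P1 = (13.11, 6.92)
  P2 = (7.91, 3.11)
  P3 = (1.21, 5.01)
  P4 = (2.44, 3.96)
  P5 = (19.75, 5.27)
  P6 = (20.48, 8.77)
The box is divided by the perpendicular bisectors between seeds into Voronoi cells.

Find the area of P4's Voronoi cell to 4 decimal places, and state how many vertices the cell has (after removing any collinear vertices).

1. box [0,28]×[0,14]: [(0, 0) (28, 0) (28, 14) (0, 14)]
2. ⊥bis P4·P0 via (4.195,5.825): [(0, 9.7726) (0, 0) (10.3851, 0)]  |A|=50.7446
3. ⊥bis P4·P1 via (7.775,5.44): [(8.8952, 1.402) (0, 9.7726) (0, 0) (9.2841, 0)]  |A|=49.9728
4. ⊥bis P4·P2 via (5.175,3.535): [(5.3604, 4.7283) (0, 9.7726) (0, 0) (4.6257, 0)]  |A|=37.1284
5. ⊥bis P4·P3 via (1.825,4.485): [(5.3604, 4.7283) (3.5151, 6.4648) (0, 2.3471) (0, 0) (4.6257, 0)]  |A|=24.0779
6. ⊥bis P4·P5 via (11.095,4.615): [(5.3604, 4.7283) (3.5151, 6.4648) (0, 2.3471) (0, 0) (4.6257, 0)]  |A|=24.0779
7. ⊥bis P4·P6 via (11.46,6.365): [(5.3604, 4.7283) (3.5151, 6.4648) (0, 2.3471) (0, 0) (4.6257, 0)]  |A|=24.0779
8. canonical 5-gon: [(5.3604, 4.7283) (3.5151, 6.4648) (0, 2.3471) (0, 0) (4.6257, 0)]
9. shoelace: 24.0779

Area of P4's cell: 24.0779 (5 vertices)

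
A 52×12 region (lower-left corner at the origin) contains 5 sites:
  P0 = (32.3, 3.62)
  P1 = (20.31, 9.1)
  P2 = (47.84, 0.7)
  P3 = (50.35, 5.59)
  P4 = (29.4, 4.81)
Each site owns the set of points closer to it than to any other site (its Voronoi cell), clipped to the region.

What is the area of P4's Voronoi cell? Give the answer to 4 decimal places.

1. box [0,52]×[0,12]: [(0, 0) (52, 0) (52, 12) (0, 12)]
2. ⊥bis P4·P0 via (30.85,4.215): [(0, 0) (29.1204, 0) (34.0445, 12) (0, 12)]  |A|=378.9896
3. ⊥bis P4·P1 via (24.855,6.955): [(21.5726, 0) (29.1204, 0) (34.0445, 12) (27.236, 12)]  |A|=86.1381
4. ⊥bis P4·P2 via (38.62,2.755): [(21.5726, 0) (29.1204, 0) (34.0445, 12) (27.236, 12)]  |A|=86.1381
5. ⊥bis P4·P3 via (39.875,5.2): [(21.5726, 0) (29.1204, 0) (34.0445, 12) (27.236, 12)]  |A|=86.1381
6. canonical 4-gon: [(21.5726, 0) (29.1204, 0) (34.0445, 12) (27.236, 12)]
7. shoelace: 86.1381

Area of P4's cell: 86.1381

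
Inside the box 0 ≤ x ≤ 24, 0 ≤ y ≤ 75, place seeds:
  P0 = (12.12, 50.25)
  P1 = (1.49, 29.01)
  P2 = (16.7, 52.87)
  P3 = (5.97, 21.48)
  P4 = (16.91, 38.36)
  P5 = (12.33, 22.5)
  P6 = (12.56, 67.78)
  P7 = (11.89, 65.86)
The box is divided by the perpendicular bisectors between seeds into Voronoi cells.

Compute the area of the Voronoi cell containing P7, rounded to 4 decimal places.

1. box [0,24]×[0,75]: [(0, 0) (24, 0) (24, 75) (0, 75)]
2. ⊥bis P7·P0 via (12.005,58.055): [(0, 57.8781) (24, 58.2317) (24, 75) (0, 75)]  |A|=406.6818
3. ⊥bis P7·P1 via (6.69,47.435): [(0, 57.8781) (24, 58.2317) (24, 75) (0, 75)]  |A|=406.6818
4. ⊥bis P7·P2 via (14.295,59.365): [(0, 57.8781) (10.7055, 58.0359) (24, 62.9586) (24, 75) (0, 75)]  |A|=375.261
5. ⊥bis P7·P3 via (8.93,43.67): [(0, 57.8781) (10.7055, 58.0359) (24, 62.9586) (24, 75) (0, 75)]  |A|=375.261
6. ⊥bis P7·P4 via (14.4,52.11): [(0, 57.8781) (10.7055, 58.0359) (24, 62.9586) (24, 75) (0, 75)]  |A|=375.261
7. ⊥bis P7·P5 via (12.11,44.18): [(0, 57.8781) (10.7055, 58.0359) (24, 62.9586) (24, 75) (0, 75)]  |A|=375.261
8. ⊥bis P7·P6 via (12.225,66.82): [(0, 71.086) (0, 57.8781) (10.7055, 58.0359) (23.6558, 62.8311)]  |A|=180.868
9. canonical 4-gon: [(0, 71.086) (0, 57.8781) (10.7055, 58.0359) (23.6558, 62.8311)]
10. shoelace: 180.868

Area of P7's cell: 180.8680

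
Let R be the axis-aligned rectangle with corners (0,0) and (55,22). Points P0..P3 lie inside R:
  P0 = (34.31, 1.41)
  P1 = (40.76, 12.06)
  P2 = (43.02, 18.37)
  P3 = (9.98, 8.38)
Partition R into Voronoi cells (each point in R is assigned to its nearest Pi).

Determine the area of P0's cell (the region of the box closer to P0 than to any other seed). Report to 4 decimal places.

1. box [0,55]×[0,22]: [(0, 0) (55, 0) (55, 22) (0, 22)]
2. ⊥bis P0·P1 via (37.535,6.735): [(0, 0) (48.6556, 0) (12.33, 22) (0, 22)]  |A|=670.8414
3. ⊥bis P0·P2 via (38.665,9.89): [(0, 0) (48.6556, 0) (12.33, 22) (0, 22)]  |A|=670.8414
4. ⊥bis P0·P3 via (22.145,4.895): [(20.7427, 0) (48.6556, 0) (24.8696, 14.4056)]  |A|=201.0511
5. canonical 3-gon: [(20.7427, 0) (48.6556, 0) (24.8696, 14.4056)]
6. shoelace: 201.0511

Area of P0's cell: 201.0511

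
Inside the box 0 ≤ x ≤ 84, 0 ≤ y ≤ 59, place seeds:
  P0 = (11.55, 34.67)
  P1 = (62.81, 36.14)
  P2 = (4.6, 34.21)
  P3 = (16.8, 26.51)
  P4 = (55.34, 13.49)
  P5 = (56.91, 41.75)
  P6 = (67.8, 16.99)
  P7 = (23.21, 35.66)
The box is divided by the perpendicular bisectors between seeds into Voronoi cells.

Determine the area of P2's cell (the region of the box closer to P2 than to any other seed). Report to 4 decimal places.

1. box [0,84]×[0,59]: [(0, 0) (84, 0) (84, 59) (0, 59)]
2. ⊥bis P2·P0 via (8.075,34.44): [(0, 0) (10.3545, 0) (6.4494, 59) (0, 59)]  |A|=495.7159
3. ⊥bis P2·P1 via (33.705,35.175): [(0, 0) (10.3545, 0) (6.4494, 59) (0, 59)]  |A|=495.7159
4. ⊥bis P2·P3 via (10.7,30.36): [(0, 13.4068) (8.5686, 26.9829) (6.4494, 59) (0, 59)]  |A|=298.5805
5. ⊥bis P2·P4 via (29.97,23.85): [(0, 13.4068) (8.5686, 26.9829) (6.4494, 59) (0, 59)]  |A|=298.5805
6. ⊥bis P2·P5 via (30.755,37.98): [(0, 13.4068) (8.5686, 26.9829) (6.4494, 59) (0, 59)]  |A|=298.5805
7. ⊥bis P2·P6 via (36.2,25.6): [(0, 13.4068) (8.5686, 26.9829) (6.4494, 59) (0, 59)]  |A|=298.5805
8. ⊥bis P2·P7 via (13.905,34.935): [(0, 13.4068) (8.5686, 26.9829) (6.4494, 59) (0, 59)]  |A|=298.5805
9. canonical 4-gon: [(0, 13.4068) (8.5686, 26.9829) (6.4494, 59) (0, 59)]
10. shoelace: 298.5805

Area of P2's cell: 298.5805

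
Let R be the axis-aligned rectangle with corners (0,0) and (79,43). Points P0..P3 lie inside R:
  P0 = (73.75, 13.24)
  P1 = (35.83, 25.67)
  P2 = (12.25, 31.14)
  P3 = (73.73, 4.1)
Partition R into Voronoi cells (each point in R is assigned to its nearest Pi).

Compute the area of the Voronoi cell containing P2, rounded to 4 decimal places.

Area of P2's cell: 964.8428

1. box [0,79]×[0,43]: [(0, 0) (79, 0) (79, 43) (0, 43)]
2. ⊥bis P2·P0 via (43,22.19): [(0, 0) (36.5414, 0) (49.0569, 43) (0, 43)]  |A|=1840.3643
3. ⊥bis P2·P1 via (24.04,28.405): [(0, 0) (17.4507, 0) (27.4257, 43) (0, 43)]  |A|=964.8428
4. ⊥bis P2·P3 via (42.99,17.62): [(0, 0) (17.4507, 0) (27.4257, 43) (0, 43)]  |A|=964.8428
5. canonical 4-gon: [(0, 0) (17.4507, 0) (27.4257, 43) (0, 43)]
6. shoelace: 964.8428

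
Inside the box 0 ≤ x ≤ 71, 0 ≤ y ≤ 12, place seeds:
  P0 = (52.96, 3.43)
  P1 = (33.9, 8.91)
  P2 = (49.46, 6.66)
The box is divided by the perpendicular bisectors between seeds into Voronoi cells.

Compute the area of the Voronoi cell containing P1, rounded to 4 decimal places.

1. box [0,71]×[0,12]: [(0, 0) (71, 0) (71, 12) (0, 12)]
2. ⊥bis P1·P0 via (43.43,6.17): [(0, 0) (41.656, 0) (45.1062, 12) (0, 12)]  |A|=520.5735
3. ⊥bis P1·P2 via (41.68,7.785): [(0, 0) (40.5543, 0) (42.2895, 12) (0, 12)]  |A|=497.0626
4. canonical 4-gon: [(0, 0) (40.5543, 0) (42.2895, 12) (0, 12)]
5. shoelace: 497.0626

Area of P1's cell: 497.0626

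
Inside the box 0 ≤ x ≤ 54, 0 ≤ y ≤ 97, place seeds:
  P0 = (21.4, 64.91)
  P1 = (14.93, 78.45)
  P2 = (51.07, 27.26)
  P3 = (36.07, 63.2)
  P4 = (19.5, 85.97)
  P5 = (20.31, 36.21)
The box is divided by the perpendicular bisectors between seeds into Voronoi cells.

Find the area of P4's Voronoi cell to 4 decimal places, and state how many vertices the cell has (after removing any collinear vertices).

1. box [0,54]×[0,97]: [(0, 0) (54, 0) (54, 97) (0, 97)]
2. ⊥bis P4·P0 via (20.45,75.44): [(0, 73.595) (54, 78.4668) (54, 97) (0, 97)]  |A|=1132.3297
3. ⊥bis P4·P1 via (17.215,82.21): [(0, 92.6718) (27.3333, 76.061) (54, 78.4668) (54, 97) (0, 97)]  |A|=871.6149
4. ⊥bis P4·P2 via (35.285,56.615): [(0, 92.6718) (27.3333, 76.061) (54, 78.4668) (54, 97) (0, 97)]  |A|=871.6149
5. ⊥bis P4·P3 via (27.785,74.585): [(0, 92.6718) (27.3333, 76.061) (30.1642, 76.3164) (54, 93.662) (54, 97) (0, 97)]  |A|=690.521
6. ⊥bis P4·P5 via (19.905,61.09): [(0, 92.6718) (27.3333, 76.061) (30.1642, 76.3164) (54, 93.662) (54, 97) (0, 97)]  |A|=690.521
7. canonical 6-gon: [(0, 92.6718) (27.3333, 76.061) (30.1642, 76.3164) (54, 93.662) (54, 97) (0, 97)]
8. shoelace: 690.521

Area of P4's cell: 690.5210 (6 vertices)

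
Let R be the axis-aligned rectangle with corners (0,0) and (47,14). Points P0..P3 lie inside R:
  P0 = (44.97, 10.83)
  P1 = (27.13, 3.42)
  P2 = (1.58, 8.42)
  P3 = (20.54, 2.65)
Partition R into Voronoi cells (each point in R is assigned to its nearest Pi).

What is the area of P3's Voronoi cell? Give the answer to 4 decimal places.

Area of P3's cell: 166.1223

1. box [0,47]×[0,14]: [(0, 0) (47, 0) (47, 14) (0, 14)]
2. ⊥bis P3·P0 via (32.755,6.74): [(0, 0) (35.0118, 0) (30.3241, 14) (0, 14)]  |A|=457.3512
3. ⊥bis P3·P1 via (23.835,3.035): [(0, 0) (24.1896, 0) (22.5538, 14) (0, 14)]  |A|=327.204
4. ⊥bis P3·P2 via (11.06,5.535): [(9.3756, 0) (24.1896, 0) (22.5538, 14) (13.6361, 14)]  |A|=166.1223
5. canonical 4-gon: [(9.3756, 0) (24.1896, 0) (22.5538, 14) (13.6361, 14)]
6. shoelace: 166.1223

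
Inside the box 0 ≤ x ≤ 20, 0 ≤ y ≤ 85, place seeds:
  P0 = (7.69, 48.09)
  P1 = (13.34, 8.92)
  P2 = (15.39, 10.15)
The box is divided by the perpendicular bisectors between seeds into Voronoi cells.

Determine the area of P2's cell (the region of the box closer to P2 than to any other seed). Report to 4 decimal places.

1. box [0,20]×[0,85]: [(0, 0) (20, 0) (20, 85) (0, 85)]
2. ⊥bis P2·P0 via (11.54,29.12): [(0, 26.7779) (0, 0) (20, 0) (20, 30.837)]  |A|=576.1491
3. ⊥bis P2·P1 via (14.365,9.535): [(3.5829, 27.5051) (20, 0.1433) (20, 30.837)]  |A|=251.9497
4. canonical 3-gon: [(3.5829, 27.5051) (20, 0.1433) (20, 30.837)]
5. shoelace: 251.9497

Area of P2's cell: 251.9497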